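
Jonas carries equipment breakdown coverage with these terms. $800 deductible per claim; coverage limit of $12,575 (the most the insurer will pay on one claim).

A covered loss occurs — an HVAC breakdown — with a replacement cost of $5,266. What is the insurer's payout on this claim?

$4,466

After the deductible, $5,266 − $800 = $4,466 remains.
That's under the $12,575 cap, so the insurer reimburses the full $4,466.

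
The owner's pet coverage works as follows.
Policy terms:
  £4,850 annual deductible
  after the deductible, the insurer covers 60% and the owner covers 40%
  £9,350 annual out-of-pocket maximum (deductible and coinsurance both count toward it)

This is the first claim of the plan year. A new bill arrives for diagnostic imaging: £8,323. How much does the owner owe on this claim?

£6,239.20

The full £4,850 deductible is still open; £4,850 of this bill applies to it.
After the £4,850 deductible portion, £8,323 − £4,850 = £3,473 is subject to coinsurance.
40% of £3,473 = £1,389.20 falls to the owner.
That puts the owner's cost at £4,850 + £1,389.20 = £6,239.20 before any cap.
Total out-of-pocket so far would be £0 + £6,239.20 = £6,239.20, below the £9,350 cap — no reduction.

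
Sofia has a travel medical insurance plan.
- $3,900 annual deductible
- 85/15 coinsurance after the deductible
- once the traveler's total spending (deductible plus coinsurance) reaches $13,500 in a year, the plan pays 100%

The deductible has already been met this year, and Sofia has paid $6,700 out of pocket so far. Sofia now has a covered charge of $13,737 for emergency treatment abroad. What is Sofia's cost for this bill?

With the deductible met, the entire $13,737 is subject to coinsurance.
Coinsurance: $13,737 × 15% = $2,060.55.
Cumulative spending $6,700 + $2,060.55 = $8,760.55 stays under the $13,500 maximum.

$2,060.55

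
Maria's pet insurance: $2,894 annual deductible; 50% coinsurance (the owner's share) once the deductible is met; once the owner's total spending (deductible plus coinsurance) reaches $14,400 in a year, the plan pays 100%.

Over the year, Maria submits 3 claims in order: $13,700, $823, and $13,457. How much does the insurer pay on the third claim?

$7,765.50

Bill 1, $13,700: deductible takes $2,894, $10,806 remains; 50% of $10,806 = $5,403. Cost to owner: $8,297. OOP to date $8,297. Plan pays $13,700 − $8,297 = $5,403.
Bill 2, $823: deductible met; 50% of $823 = $411.50. Owner owes $411.50 (running OOP $8,708.50). Plan pays $823 − $411.50 = $411.50.
Bill 3, $13,457: deductible already satisfied, so owner's share is 50% × $13,457 = $6,728.50. OOP would hit $15,437 > $14,400, so the cap limits the owner to $14,400 − $8,708.50 = $5,691.50. Insurer: $13,457 − $5,691.50 = $7,765.50.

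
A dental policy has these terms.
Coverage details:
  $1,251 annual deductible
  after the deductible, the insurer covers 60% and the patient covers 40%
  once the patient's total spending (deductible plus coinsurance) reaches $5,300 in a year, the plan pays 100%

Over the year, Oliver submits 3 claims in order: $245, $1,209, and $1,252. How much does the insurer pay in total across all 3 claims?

Bill 1, $245: fully absorbed by the deductible. Patient owes $245 (running OOP $245). Plan pays $245 − $245 = $0.
Bill 2, $1,209: deductible takes $1,006, $203 remains; patient's 40% is $81.20. Cost to patient: $1,087.20. OOP to date $1,332.20. Insurer: $1,209 − $1,087.20 = $121.80.
Bill 3, $1,252: deductible already satisfied, so patient's share is 40% × $1,252 = $500.80. Patient owes $500.80 (running OOP $1,833). Plan pays $1,252 − $500.80 = $751.20.
Insurer total = bills − patient's total = $2,706 − $1,833 = $873.

$873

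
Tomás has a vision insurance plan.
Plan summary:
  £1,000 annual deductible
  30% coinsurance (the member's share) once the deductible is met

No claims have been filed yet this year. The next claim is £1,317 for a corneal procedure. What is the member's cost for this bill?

£1,095.10

Deductible not yet touched, so the first £1,000 of the bill goes to the deductible.
That leaves £1,317 − £1,000 = £317 for coinsurance.
30% of £317 = £95.10 falls to the member.
Member responsibility: £1,000 + £95.10 = £1,095.10.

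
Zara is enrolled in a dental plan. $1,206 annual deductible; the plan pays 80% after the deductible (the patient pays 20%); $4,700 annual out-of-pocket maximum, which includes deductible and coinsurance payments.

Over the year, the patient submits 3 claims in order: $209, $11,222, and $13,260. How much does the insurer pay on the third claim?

$11,811

Bill 1, $209: all of it applies to the deductible. Patient pays $209; OOP now $209. Plan pays $209 − $209 = $0.
Bill 2, $11,222: $997 finishes the deductible; $10,225 goes to coinsurance; coinsurance $10,225 × 20% = $2,045. Cost to patient: $3,042. OOP to date $3,251. Plan pays $11,222 − $3,042 = $8,180.
Bill 3, $13,260: deductible already satisfied, so patient's share is 20% × $13,260 = $2,652. OOP would hit $5,903 > $4,700, so the cap limits the patient to $4,700 − $3,251 = $1,449. Insurer: $13,260 − $1,449 = $11,811.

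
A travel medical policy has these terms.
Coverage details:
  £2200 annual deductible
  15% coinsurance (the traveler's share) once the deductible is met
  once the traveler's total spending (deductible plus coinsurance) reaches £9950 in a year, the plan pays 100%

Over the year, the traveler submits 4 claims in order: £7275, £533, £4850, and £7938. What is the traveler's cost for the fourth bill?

Bill 1, £7275: deductible takes £2200, £5075 remains; coinsurance £5075 × 15% = £761.25. Traveler pays £2961.25; OOP now £2961.25.
Bill 2, £533: 15% coinsurance on £533 = £79.95. Traveler pays £79.95; OOP now £3041.20.
Bill 3, £4850: 15% coinsurance on £4850 = £727.50. Traveler pays £727.50; OOP now £3768.70.
Bill 4, £7938: deductible already satisfied, so traveler's share is 15% × £7938 = £1190.70. Cost to traveler: £1190.70. OOP to date £4959.40.

£1190.70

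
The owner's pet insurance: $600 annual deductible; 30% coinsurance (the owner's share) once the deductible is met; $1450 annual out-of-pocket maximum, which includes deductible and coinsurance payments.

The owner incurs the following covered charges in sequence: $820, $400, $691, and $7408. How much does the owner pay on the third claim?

$207.30

Claim 1 ($820): deductible takes $600, $220 remains; 30% of $220 = $66. Owner pays $666; OOP now $666.
Claim 2 ($400): deductible met; 30% of $400 = $120. Owner pays $120; OOP now $786.
Claim 3 ($691): deductible met; 30% of $691 = $207.30. Cost to owner: $207.30. OOP to date $993.30.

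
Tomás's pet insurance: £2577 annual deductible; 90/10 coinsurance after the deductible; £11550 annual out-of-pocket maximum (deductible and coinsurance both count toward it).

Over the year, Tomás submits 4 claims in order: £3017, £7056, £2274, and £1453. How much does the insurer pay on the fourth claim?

#1 (£3017): deductible takes £2577, £440 remains; 10% of £440 = £44. Owner owes £2621 (running OOP £2621). Insurer: £3017 − £2621 = £396.
#2 (£7056): 10% coinsurance on £7056 = £705.60. Owner owes £705.60 (running OOP £3326.60). Insurer: £7056 − £705.60 = £6350.40.
#3 (£2274): deductible met; 10% of £2274 = £227.40. Owner pays £227.40; OOP now £3554. Insurer: £2274 − £227.40 = £2046.60.
#4 (£1453): deductible already satisfied, so owner's share is 10% × £1453 = £145.30. Owner pays £145.30; OOP now £3699.30. Plan pays £1453 − £145.30 = £1307.70.

£1307.70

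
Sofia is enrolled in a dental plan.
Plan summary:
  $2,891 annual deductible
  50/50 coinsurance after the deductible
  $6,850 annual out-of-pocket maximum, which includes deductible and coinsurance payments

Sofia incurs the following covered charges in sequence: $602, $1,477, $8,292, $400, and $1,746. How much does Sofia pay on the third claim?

Bill 1, $602: all of it applies to the deductible. Patient owes $602 (running OOP $602).
Bill 2, $1,477: all of it applies to the deductible. Patient pays $1,477; OOP now $2,079.
Bill 3, $8,292: $812 finishes the deductible; $7,480 goes to coinsurance; 50% of $7,480 = $3,740. Patient owes $4,552 (running OOP $6,631).

$4,552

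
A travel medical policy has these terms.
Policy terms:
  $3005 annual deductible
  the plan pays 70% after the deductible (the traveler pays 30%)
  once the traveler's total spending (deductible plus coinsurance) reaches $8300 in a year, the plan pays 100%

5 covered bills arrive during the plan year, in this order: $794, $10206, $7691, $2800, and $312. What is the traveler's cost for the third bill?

#1 ($794): fully absorbed by the deductible. Cost to traveler: $794. OOP to date $794.
#2 ($10206): $2211 to deductible, leaving $7995; coinsurance $7995 × 30% = $2398.50. Traveler owes $4609.50 (running OOP $5403.50).
#3 ($7691): 30% coinsurance on $7691 = $2307.30. Traveler pays $2307.30; OOP now $7710.80.

$2307.30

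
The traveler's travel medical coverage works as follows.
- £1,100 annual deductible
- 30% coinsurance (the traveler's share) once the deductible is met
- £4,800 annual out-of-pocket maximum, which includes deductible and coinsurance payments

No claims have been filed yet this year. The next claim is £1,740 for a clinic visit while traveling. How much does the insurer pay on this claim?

£448

Deductible not yet touched, so the first £1,100 of the bill goes to the deductible.
The remaining £640 (= £1,740 − £1,100) moves to coinsurance.
Coinsurance: £640 × 30% = £192.
Traveler responsibility before any cap: £1,100 + £192 = £1,292.
Total out-of-pocket so far would be £0 + £1,292 = £1,292, below the £4,800 cap — no reduction.
The plan picks up £1,740 − £1,292 = £448.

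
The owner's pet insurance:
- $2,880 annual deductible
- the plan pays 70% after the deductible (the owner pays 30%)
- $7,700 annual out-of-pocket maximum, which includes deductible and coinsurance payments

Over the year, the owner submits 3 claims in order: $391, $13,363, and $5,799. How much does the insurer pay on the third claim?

Bill 1, $391: fully absorbed by the deductible. Owner owes $391 (running OOP $391). Plan pays $391 − $391 = $0.
Bill 2, $13,363: deductible takes $2,489, $10,874 remains; 30% of $10,874 = $3,262.20. Owner pays $5,751.20; OOP now $6,142.20. Insurer: $13,363 − $5,751.20 = $7,611.80.
Bill 3, $5,799: 30% coinsurance on $5,799 = $1,739.70. Adding that to $6,142.20 gives $7,881.90, past the $7,700 cap; owner pays only $7,700 − $6,142.20 = $1,557.80. Insurer: $5,799 − $1,557.80 = $4,241.20.

$4,241.20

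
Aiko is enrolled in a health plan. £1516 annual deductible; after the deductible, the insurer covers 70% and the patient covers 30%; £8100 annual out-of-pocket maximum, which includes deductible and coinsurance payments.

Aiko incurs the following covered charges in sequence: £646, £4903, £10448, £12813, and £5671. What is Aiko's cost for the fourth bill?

#1 (£646): fully absorbed by the deductible. Patient owes £646 (running OOP £646).
#2 (£4903): £870 finishes the deductible; £4033 goes to coinsurance; coinsurance £4033 × 30% = £1209.90. Patient owes £2079.90 (running OOP £2725.90).
#3 (£10448): deductible already satisfied, so patient's share is 30% × £10448 = £3134.40. Cost to patient: £3134.40. OOP to date £5860.30.
#4 (£12813): deductible met; 30% of £12813 = £3843.90. Adding that to £5860.30 gives £9704.20, past the £8100 cap; patient pays only £8100 − £5860.30 = £2239.70.

£2239.70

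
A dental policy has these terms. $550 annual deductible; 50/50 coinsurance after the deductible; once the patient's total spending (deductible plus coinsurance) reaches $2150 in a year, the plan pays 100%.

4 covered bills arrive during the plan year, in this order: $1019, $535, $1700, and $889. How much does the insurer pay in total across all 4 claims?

Claim 1 ($1019): $550 finishes the deductible; $469 goes to coinsurance; 50% of $469 = $234.50. Patient owes $784.50 (running OOP $784.50). Plan pays $1019 − $784.50 = $234.50.
Claim 2 ($535): deductible already satisfied, so patient's share is 50% × $535 = $267.50. Patient pays $267.50; OOP now $1052. Insurer: $535 − $267.50 = $267.50.
Claim 3 ($1700): 50% coinsurance on $1700 = $850. Cost to patient: $850. OOP to date $1902. Plan pays $1700 − $850 = $850.
Claim 4 ($889): deductible already satisfied, so patient's share is 50% × $889 = $444.50. OOP would hit $2346.50 > $2150, so the cap limits the patient to $2150 − $1902 = $248. Insurer: $889 − $248 = $641.
Insurer total = bills − patient's total = $4143 − $2150 = $1993.

$1993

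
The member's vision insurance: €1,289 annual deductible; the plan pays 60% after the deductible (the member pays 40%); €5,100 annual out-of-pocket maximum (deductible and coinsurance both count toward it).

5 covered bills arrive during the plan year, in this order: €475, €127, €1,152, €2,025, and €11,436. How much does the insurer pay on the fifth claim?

Bill 1, €475: fully absorbed by the deductible. Cost to member: €475. OOP to date €475. Insurer: €475 − €475 = €0.
Bill 2, €127: fully absorbed by the deductible. Cost to member: €127. OOP to date €602. Plan pays €127 − €127 = €0.
Bill 3, €1,152: €687 finishes the deductible; €465 goes to coinsurance; 40% of €465 = €186. Member owes €873 (running OOP €1,475). Plan pays €1,152 − €873 = €279.
Bill 4, €2,025: deductible already satisfied, so member's share is 40% × €2,025 = €810. Cost to member: €810. OOP to date €2,285. Plan pays €2,025 − €810 = €1,215.
Bill 5, €11,436: deductible already satisfied, so member's share is 40% × €11,436 = €4,574.40. Adding that to €2,285 gives €6,859.40, past the €5,100 cap; member pays only €5,100 − €2,285 = €2,815. Insurer: €11,436 − €2,815 = €8,621.

€8,621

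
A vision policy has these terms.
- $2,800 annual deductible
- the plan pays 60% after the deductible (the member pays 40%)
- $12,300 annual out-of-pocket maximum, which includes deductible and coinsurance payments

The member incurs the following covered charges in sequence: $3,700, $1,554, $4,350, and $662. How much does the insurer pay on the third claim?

$2,610

Claim 1 ($3,700): deductible takes $2,800, $900 remains; coinsurance $900 × 40% = $360. Member pays $3,160; OOP now $3,160. Plan pays $3,700 − $3,160 = $540.
Claim 2 ($1,554): 40% coinsurance on $1,554 = $621.60. Member pays $621.60; OOP now $3,781.60. Plan pays $1,554 − $621.60 = $932.40.
Claim 3 ($4,350): deductible already satisfied, so member's share is 40% × $4,350 = $1,740. Member pays $1,740; OOP now $5,521.60. Insurer: $4,350 − $1,740 = $2,610.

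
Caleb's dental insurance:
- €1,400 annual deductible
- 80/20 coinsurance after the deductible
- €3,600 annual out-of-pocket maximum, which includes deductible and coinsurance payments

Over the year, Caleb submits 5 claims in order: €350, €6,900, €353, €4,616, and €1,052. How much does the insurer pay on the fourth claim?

€3,692.80

Claim 1 — €350: entire amount goes to the deductible. Patient owes €350 (running OOP €350). Insurer: €350 − €350 = €0.
Claim 2 — €6,900: €1,050 to deductible, leaving €5,850; 20% of €5,850 = €1,170. Patient owes €2,220 (running OOP €2,570). Insurer: €6,900 − €2,220 = €4,680.
Claim 3 — €353: deductible met; 20% of €353 = €70.60. Patient pays €70.60; OOP now €2,640.60. Plan pays €353 − €70.60 = €282.40.
Claim 4 — €4,616: deductible met; 20% of €4,616 = €923.20. Patient owes €923.20 (running OOP €3,563.80). Plan pays €4,616 − €923.20 = €3,692.80.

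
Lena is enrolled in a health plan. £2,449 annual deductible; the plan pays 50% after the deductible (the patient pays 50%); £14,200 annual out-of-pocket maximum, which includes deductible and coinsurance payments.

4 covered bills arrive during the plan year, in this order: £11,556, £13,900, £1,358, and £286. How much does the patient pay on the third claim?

Claim 1 (£11,556): £2,449 finishes the deductible; £9,107 goes to coinsurance; coinsurance £9,107 × 50% = £4,553.50. Patient owes £7,002.50 (running OOP £7,002.50).
Claim 2 (£13,900): deductible met; 50% of £13,900 = £6,950. Cost to patient: £6,950. OOP to date £13,952.50.
Claim 3 (£1,358): deductible met; 50% of £1,358 = £679. Adding that to £13,952.50 gives £14,631.50, past the £14,200 cap; patient pays only £14,200 − £13,952.50 = £247.50.

£247.50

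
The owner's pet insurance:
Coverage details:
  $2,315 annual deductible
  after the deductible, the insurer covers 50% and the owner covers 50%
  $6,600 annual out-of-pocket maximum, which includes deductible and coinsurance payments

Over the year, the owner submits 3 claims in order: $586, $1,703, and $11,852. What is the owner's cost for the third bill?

Bill 1, $586: entire amount goes to the deductible. Owner owes $586 (running OOP $586).
Bill 2, $1,703: fully absorbed by the deductible. Cost to owner: $1,703. OOP to date $2,289.
Bill 3, $11,852: $26 finishes the deductible; $11,826 goes to coinsurance; 50% of $11,826 = $5,913. Together that's $26 + $5,913 = $5,939. OOP would hit $8,228 > $6,600, so the cap limits the owner to $6,600 − $2,289 = $4,311.

$4,311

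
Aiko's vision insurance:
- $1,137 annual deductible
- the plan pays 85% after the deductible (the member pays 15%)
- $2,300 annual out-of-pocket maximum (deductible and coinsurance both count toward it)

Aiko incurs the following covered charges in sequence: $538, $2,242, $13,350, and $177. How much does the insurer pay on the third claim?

Bill 1, $538: entire amount goes to the deductible. Member owes $538 (running OOP $538). Plan pays $538 − $538 = $0.
Bill 2, $2,242: deductible takes $599, $1,643 remains; 15% of $1,643 = $246.45. Member pays $845.45; OOP now $1,383.45. Insurer: $2,242 − $845.45 = $1,396.55.
Bill 3, $13,350: deductible already satisfied, so member's share is 15% × $13,350 = $2,002.50. Adding that to $1,383.45 gives $3,385.95, past the $2,300 cap; member pays only $2,300 − $1,383.45 = $916.55. Insurer: $13,350 − $916.55 = $12,433.45.

$12,433.45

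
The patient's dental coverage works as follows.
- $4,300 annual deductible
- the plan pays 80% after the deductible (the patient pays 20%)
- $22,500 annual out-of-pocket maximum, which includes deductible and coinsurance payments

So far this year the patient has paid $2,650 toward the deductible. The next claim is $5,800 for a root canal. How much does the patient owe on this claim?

$2,650 of the $4,300 deductible is already met, leaving $1,650.
The remaining $4,150 (= $5,800 − $1,650) moves to coinsurance.
Patient's 20% share of $4,150 is $830.
So the patient owes $1,650 + $830 = $2,480 before any cap.
Total out-of-pocket so far would be $2,650 + $2,480 = $5,130, below the $22,500 cap — no reduction.

$2,480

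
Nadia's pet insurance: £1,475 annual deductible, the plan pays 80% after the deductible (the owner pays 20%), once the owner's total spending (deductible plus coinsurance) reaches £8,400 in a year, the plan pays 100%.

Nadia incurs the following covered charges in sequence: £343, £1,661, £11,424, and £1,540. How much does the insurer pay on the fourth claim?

£1,232

Claim 1 — £343: entire amount goes to the deductible. Cost to owner: £343. OOP to date £343. Plan pays £343 − £343 = £0.
Claim 2 — £1,661: £1,132 finishes the deductible; £529 goes to coinsurance; owner's 20% is £105.80. Cost to owner: £1,237.80. OOP to date £1,580.80. Plan pays £1,661 − £1,237.80 = £423.20.
Claim 3 — £11,424: deductible already satisfied, so owner's share is 20% × £11,424 = £2,284.80. Owner pays £2,284.80; OOP now £3,865.60. Insurer: £11,424 − £2,284.80 = £9,139.20.
Claim 4 — £1,540: deductible met; 20% of £1,540 = £308. Cost to owner: £308. OOP to date £4,173.60. Plan pays £1,540 − £308 = £1,232.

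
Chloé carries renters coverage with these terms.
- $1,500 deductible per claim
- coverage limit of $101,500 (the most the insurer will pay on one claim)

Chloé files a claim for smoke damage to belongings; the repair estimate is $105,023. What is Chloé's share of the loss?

Less the $1,500 deductible: $105,023 − $1,500 = $103,523.
The $101,500 per-incident cap binds; insurer pays $101,500.
Tenant's share is the uncovered remainder: $105,023 − $101,500 = $3,523.

$3,523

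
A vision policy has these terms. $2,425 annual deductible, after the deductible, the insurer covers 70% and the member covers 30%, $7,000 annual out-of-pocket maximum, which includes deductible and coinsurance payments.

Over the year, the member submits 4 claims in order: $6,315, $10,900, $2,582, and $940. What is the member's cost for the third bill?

$138

#1 ($6,315): $2,425 finishes the deductible; $3,890 goes to coinsurance; coinsurance $3,890 × 30% = $1,167. Member owes $3,592 (running OOP $3,592).
#2 ($10,900): deductible already satisfied, so member's share is 30% × $10,900 = $3,270. Member pays $3,270; OOP now $6,862.
#3 ($2,582): deductible met; 30% of $2,582 = $774.60. That would push OOP to $7,636.60, over the $7,000 cap, so member pays $7,000 − $6,862 = $138.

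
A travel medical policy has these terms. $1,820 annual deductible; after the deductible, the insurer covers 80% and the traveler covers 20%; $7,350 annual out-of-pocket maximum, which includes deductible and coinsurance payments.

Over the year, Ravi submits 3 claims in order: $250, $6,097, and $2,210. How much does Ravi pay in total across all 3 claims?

$3,167.40

Claim 1 — $250: entire amount goes to the deductible. Traveler owes $250 (running OOP $250).
Claim 2 — $6,097: $1,570 finishes the deductible; $4,527 goes to coinsurance; coinsurance $4,527 × 20% = $905.40. Traveler pays $2,475.40; OOP now $2,725.40.
Claim 3 — $2,210: deductible met; 20% of $2,210 = $442. Cost to traveler: $442. OOP to date $3,167.40.
Total paid by the traveler: $250 + $2,475.40 + $442 = $3,167.40.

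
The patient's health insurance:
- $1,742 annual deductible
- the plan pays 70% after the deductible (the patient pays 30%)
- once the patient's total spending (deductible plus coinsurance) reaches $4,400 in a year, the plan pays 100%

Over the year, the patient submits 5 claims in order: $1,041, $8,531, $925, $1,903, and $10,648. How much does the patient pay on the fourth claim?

#1 ($1,041): all of it applies to the deductible. Patient owes $1,041 (running OOP $1,041).
#2 ($8,531): $701 to deductible, leaving $7,830; patient's 30% is $2,349. Cost to patient: $3,050. OOP to date $4,091.
#3 ($925): 30% coinsurance on $925 = $277.50. Patient owes $277.50 (running OOP $4,368.50).
#4 ($1,903): deductible met; 30% of $1,903 = $570.90. Adding that to $4,368.50 gives $4,939.40, past the $4,400 cap; patient pays only $4,400 − $4,368.50 = $31.50.

$31.50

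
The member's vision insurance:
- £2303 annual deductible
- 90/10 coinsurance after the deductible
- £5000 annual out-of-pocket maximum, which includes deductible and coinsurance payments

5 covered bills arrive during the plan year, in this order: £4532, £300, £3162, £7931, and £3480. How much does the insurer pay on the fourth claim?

£7137.90

#1 (£4532): £2303 to deductible, leaving £2229; 10% of £2229 = £222.90. Cost to member: £2525.90. OOP to date £2525.90. Insurer: £4532 − £2525.90 = £2006.10.
#2 (£300): 10% coinsurance on £300 = £30. Member owes £30 (running OOP £2555.90). Plan pays £300 − £30 = £270.
#3 (£3162): deductible already satisfied, so member's share is 10% × £3162 = £316.20. Member owes £316.20 (running OOP £2872.10). Plan pays £3162 − £316.20 = £2845.80.
#4 (£7931): deductible already satisfied, so member's share is 10% × £7931 = £793.10. Member pays £793.10; OOP now £3665.20. Plan pays £7931 − £793.10 = £7137.90.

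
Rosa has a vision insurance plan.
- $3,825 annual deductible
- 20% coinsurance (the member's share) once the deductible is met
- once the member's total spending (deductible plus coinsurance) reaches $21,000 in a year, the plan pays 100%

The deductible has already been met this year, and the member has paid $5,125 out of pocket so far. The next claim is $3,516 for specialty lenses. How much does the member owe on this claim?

With the deductible met, the entire $3,516 is subject to coinsurance.
Coinsurance: $3,516 × 20% = $703.20.
Year-to-date out-of-pocket becomes $5,125 + $703.20 = $5,828.20, still under the $21,000 maximum, so no cap applies.

$703.20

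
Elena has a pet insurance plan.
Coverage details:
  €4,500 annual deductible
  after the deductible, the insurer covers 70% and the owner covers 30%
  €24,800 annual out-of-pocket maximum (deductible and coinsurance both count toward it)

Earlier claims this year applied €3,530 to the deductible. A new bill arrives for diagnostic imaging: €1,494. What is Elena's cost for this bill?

€3,530 of the €4,500 deductible is already met, leaving €970.
After the €970 deductible portion, €1,494 − €970 = €524 is subject to coinsurance.
Coinsurance: €524 × 30% = €157.20.
Owner responsibility before any cap: €970 + €157.20 = €1,127.20.
Cumulative spending €3,530 + €1,127.20 = €4,657.20 stays under the €24,800 maximum.

€1,127.20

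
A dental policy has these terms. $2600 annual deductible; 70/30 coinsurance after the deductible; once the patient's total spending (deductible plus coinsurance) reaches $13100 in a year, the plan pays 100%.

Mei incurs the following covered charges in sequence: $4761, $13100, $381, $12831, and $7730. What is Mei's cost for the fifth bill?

Claim 1 — $4761: deductible takes $2600, $2161 remains; coinsurance $2161 × 30% = $648.30. Patient owes $3248.30 (running OOP $3248.30).
Claim 2 — $13100: deductible met; 30% of $13100 = $3930. Patient pays $3930; OOP now $7178.30.
Claim 3 — $381: deductible met; 30% of $381 = $114.30. Cost to patient: $114.30. OOP to date $7292.60.
Claim 4 — $12831: 30% coinsurance on $12831 = $3849.30. Cost to patient: $3849.30. OOP to date $11141.90.
Claim 5 — $7730: 30% coinsurance on $7730 = $2319. Adding that to $11141.90 gives $13460.90, past the $13100 cap; patient pays only $13100 − $11141.90 = $1958.10.

$1958.10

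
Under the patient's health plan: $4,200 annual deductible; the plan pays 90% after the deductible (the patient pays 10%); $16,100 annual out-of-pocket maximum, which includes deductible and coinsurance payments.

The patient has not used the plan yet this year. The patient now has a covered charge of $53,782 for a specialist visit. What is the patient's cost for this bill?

Deductible not yet touched, so the first $4,200 of the bill goes to the deductible.
After the $4,200 deductible portion, $53,782 − $4,200 = $49,582 is subject to coinsurance.
Coinsurance: $49,582 × 10% = $4,958.20.
Patient responsibility before any cap: $4,200 + $4,958.20 = $9,158.20.
Year-to-date out-of-pocket becomes $0 + $9,158.20 = $9,158.20, still under the $16,100 maximum, so no cap applies.

$9,158.20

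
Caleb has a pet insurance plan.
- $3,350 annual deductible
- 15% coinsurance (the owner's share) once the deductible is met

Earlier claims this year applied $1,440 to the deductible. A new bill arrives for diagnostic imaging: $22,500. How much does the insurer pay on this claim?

$17,501.50

Deductible still to meet: $3,350 − $1,440 = $1,910.
That leaves $22,500 − $1,910 = $20,590 for coinsurance.
Coinsurance: $20,590 × 15% = $3,088.50.
That puts the owner's cost at $1,910 + $3,088.50 = $4,998.50.
The plan picks up $22,500 − $4,998.50 = $17,501.50.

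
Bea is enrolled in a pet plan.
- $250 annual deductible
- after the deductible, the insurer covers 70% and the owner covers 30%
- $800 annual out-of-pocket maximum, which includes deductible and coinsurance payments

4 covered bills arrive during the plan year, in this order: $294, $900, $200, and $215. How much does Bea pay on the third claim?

$60

Bill 1, $294: $250 to deductible, leaving $44; 30% of $44 = $13.20. Owner owes $263.20 (running OOP $263.20).
Bill 2, $900: 30% coinsurance on $900 = $270. Owner owes $270 (running OOP $533.20).
Bill 3, $200: deductible already satisfied, so owner's share is 30% × $200 = $60. Owner pays $60; OOP now $593.20.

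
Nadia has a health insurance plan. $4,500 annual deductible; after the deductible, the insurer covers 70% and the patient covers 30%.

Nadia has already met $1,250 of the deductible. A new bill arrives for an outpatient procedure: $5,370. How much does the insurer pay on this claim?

Remaining deductible: $4,500 − $1,250 = $3,250.
That leaves $5,370 − $3,250 = $2,120 for coinsurance.
30% of $2,120 = $636 falls to the patient.
Patient responsibility: $3,250 + $636 = $3,886.
The insurer covers the remainder: $5,370 − $3,886 = $1,484.

$1,484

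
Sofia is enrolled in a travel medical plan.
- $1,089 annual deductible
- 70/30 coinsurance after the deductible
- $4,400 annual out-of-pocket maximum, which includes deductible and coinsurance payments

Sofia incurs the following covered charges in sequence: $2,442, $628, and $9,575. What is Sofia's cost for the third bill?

Claim 1 ($2,442): $1,089 to deductible, leaving $1,353; coinsurance $1,353 × 30% = $405.90. Traveler owes $1,494.90 (running OOP $1,494.90).
Claim 2 ($628): deductible already satisfied, so traveler's share is 30% × $628 = $188.40. Cost to traveler: $188.40. OOP to date $1,683.30.
Claim 3 ($9,575): 30% coinsurance on $9,575 = $2,872.50. That would push OOP to $4,555.80, over the $4,400 cap, so traveler pays $4,400 − $1,683.30 = $2,716.70.

$2,716.70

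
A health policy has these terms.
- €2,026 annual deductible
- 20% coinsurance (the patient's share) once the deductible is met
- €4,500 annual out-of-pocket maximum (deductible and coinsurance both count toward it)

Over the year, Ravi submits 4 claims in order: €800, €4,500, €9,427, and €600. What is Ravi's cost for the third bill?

€1,819.20

Bill 1, €800: all of it applies to the deductible. Cost to patient: €800. OOP to date €800.
Bill 2, €4,500: deductible takes €1,226, €3,274 remains; coinsurance €3,274 × 20% = €654.80. Patient owes €1,880.80 (running OOP €2,680.80).
Bill 3, €9,427: 20% coinsurance on €9,427 = €1,885.40. That would push OOP to €4,566.20, over the €4,500 cap, so patient pays €4,500 − €2,680.80 = €1,819.20.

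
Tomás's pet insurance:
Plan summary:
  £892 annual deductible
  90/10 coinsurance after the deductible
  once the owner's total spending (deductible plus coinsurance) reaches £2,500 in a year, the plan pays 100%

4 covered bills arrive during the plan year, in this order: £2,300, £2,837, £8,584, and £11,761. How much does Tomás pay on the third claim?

Claim 1 (£2,300): £892 to deductible, leaving £1,408; coinsurance £1,408 × 10% = £140.80. Cost to owner: £1,032.80. OOP to date £1,032.80.
Claim 2 (£2,837): deductible already satisfied, so owner's share is 10% × £2,837 = £283.70. Owner owes £283.70 (running OOP £1,316.50).
Claim 3 (£8,584): deductible met; 10% of £8,584 = £858.40. Owner pays £858.40; OOP now £2,174.90.

£858.40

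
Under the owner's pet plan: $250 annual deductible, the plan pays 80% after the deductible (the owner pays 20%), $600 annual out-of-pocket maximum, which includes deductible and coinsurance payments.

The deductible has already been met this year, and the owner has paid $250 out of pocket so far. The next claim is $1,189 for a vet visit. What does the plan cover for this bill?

The deductible is already satisfied, so the full bill goes to coinsurance.
Owner's 20% share of $1,189 is $237.80.
Year-to-date out-of-pocket becomes $250 + $237.80 = $487.80, still under the $600 maximum, so no cap applies.
The insurer covers the remainder: $1,189 − $237.80 = $951.20.

$951.20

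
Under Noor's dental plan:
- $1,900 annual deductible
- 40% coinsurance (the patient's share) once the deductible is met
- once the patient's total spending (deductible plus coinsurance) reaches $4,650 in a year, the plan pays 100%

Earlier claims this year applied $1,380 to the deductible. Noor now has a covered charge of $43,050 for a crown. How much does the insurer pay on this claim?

$1,380 of the $1,900 deductible is already met, leaving $520.
The remaining $42,530 (= $43,050 − $520) moves to coinsurance.
40% of $42,530 = $17,012 falls to the patient.
That puts the patient's cost at $520 + $17,012 = $17,532 before any cap.
That would bring total out-of-pocket to $18,912, past the $4,650 cap. The patient is capped at $4,650 − $1,380 = $3,270 on this claim.
The plan picks up $43,050 − $3,270 = $39,780.

$39,780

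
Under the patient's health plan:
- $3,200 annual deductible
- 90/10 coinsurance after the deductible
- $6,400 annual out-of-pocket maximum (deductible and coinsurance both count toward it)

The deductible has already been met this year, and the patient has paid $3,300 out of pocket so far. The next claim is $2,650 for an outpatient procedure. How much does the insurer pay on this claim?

$2,385

With the deductible met, the entire $2,650 is subject to coinsurance.
Patient's 10% share of $2,650 is $265.
Total out-of-pocket so far would be $3,300 + $265 = $3,565, below the $6,400 cap — no reduction.
The insurer covers the remainder: $2,650 − $265 = $2,385.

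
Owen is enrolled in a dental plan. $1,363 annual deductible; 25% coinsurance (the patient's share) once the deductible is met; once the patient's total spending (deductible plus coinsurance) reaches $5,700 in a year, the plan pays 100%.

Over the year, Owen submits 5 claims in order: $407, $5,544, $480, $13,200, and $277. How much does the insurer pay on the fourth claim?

Claim 1 ($407): entire amount goes to the deductible. Patient pays $407; OOP now $407. Insurer: $407 − $407 = $0.
Claim 2 ($5,544): $956 to deductible, leaving $4,588; 25% of $4,588 = $1,147. Patient pays $2,103; OOP now $2,510. Insurer: $5,544 − $2,103 = $3,441.
Claim 3 ($480): deductible already satisfied, so patient's share is 25% × $480 = $120. Patient owes $120 (running OOP $2,630). Plan pays $480 − $120 = $360.
Claim 4 ($13,200): 25% coinsurance on $13,200 = $3,300. OOP would hit $5,930 > $5,700, so the cap limits the patient to $5,700 − $2,630 = $3,070. Insurer: $13,200 − $3,070 = $10,130.

$10,130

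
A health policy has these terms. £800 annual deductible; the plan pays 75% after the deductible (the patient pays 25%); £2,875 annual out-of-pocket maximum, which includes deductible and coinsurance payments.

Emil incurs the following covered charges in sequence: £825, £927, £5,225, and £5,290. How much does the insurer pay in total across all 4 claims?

£9,392

Claim 1 — £825: deductible takes £800, £25 remains; 25% of £25 = £6.25. Cost to patient: £806.25. OOP to date £806.25. Insurer: £825 − £806.25 = £18.75.
Claim 2 — £927: deductible already satisfied, so patient's share is 25% × £927 = £231.75. Patient pays £231.75; OOP now £1,038. Insurer: £927 − £231.75 = £695.25.
Claim 3 — £5,225: 25% coinsurance on £5,225 = £1,306.25. Patient owes £1,306.25 (running OOP £2,344.25). Plan pays £5,225 − £1,306.25 = £3,918.75.
Claim 4 — £5,290: 25% coinsurance on £5,290 = £1,322.50. That would push OOP to £3,666.75, over the £2,875 cap, so patient pays £2,875 − £2,344.25 = £530.75. Plan pays £5,290 − £530.75 = £4,759.25.
Insurer total: £18.75 + £695.25 + £3,918.75 + £4,759.25 = £9,392.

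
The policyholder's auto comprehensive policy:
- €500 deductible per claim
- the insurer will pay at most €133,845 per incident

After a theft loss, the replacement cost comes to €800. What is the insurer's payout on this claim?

Subtract the deductible: €800 − €500 = €300.
That's under the €133,845 cap, so the insurer reimburses the full €300.

€300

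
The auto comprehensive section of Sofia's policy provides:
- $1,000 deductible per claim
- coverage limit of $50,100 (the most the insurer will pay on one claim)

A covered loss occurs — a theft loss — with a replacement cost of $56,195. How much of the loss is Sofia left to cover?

Less the $1,000 deductible: $56,195 − $1,000 = $55,195.
Since $55,195 > $50,100, the payout is capped at $50,100.
The policyholder bears the rest of the original loss: $56,195 − $50,100 = $6,095.

$6,095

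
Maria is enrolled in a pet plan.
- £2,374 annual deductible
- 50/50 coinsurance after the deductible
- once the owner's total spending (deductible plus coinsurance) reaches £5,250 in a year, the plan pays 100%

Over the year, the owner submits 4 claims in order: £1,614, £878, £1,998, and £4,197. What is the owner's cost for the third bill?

Claim 1 (£1,614): fully absorbed by the deductible. Owner pays £1,614; OOP now £1,614.
Claim 2 (£878): £760 finishes the deductible; £118 goes to coinsurance; 50% of £118 = £59. Owner owes £819 (running OOP £2,433).
Claim 3 (£1,998): 50% coinsurance on £1,998 = £999. Owner owes £999 (running OOP £3,432).

£999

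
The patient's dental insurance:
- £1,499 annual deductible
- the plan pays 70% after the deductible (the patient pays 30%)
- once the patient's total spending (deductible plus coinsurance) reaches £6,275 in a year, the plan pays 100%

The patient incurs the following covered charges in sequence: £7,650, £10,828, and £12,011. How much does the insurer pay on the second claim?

£7,897.30

Bill 1, £7,650: £1,499 to deductible, leaving £6,151; coinsurance £6,151 × 30% = £1,845.30. Patient owes £3,344.30 (running OOP £3,344.30). Plan pays £7,650 − £3,344.30 = £4,305.70.
Bill 2, £10,828: deductible met; 30% of £10,828 = £3,248.40. Adding that to £3,344.30 gives £6,592.70, past the £6,275 cap; patient pays only £6,275 − £3,344.30 = £2,930.70. Insurer: £10,828 − £2,930.70 = £7,897.30.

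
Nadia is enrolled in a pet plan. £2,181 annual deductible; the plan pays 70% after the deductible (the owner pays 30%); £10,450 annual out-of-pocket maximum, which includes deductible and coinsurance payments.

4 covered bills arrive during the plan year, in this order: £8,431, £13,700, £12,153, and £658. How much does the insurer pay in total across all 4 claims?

£24,492

Bill 1, £8,431: £2,181 to deductible, leaving £6,250; owner's 30% is £1,875. Cost to owner: £4,056. OOP to date £4,056. Insurer: £8,431 − £4,056 = £4,375.
Bill 2, £13,700: deductible met; 30% of £13,700 = £4,110. Owner pays £4,110; OOP now £8,166. Insurer: £13,700 − £4,110 = £9,590.
Bill 3, £12,153: 30% coinsurance on £12,153 = £3,645.90. Adding that to £8,166 gives £11,811.90, past the £10,450 cap; owner pays only £10,450 − £8,166 = £2,284. Plan pays £12,153 − £2,284 = £9,869.
Bill 4, £658: deductible met; 30% of £658 = £197.40. Adding that to £10,450 gives £10,647.40, past the £10,450 cap; owner pays only £10,450 − £10,450 = £0. Plan pays £658 − £0 = £658.
Insurer total = bills − owner's total = £34,942 − £10,450 = £24,492.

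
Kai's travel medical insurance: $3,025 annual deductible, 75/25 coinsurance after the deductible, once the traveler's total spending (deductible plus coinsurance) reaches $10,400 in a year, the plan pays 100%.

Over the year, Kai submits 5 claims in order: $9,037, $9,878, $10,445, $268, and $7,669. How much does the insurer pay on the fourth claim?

$201

Claim 1 ($9,037): $3,025 to deductible, leaving $6,012; traveler's 25% is $1,503. Traveler pays $4,528; OOP now $4,528. Insurer: $9,037 − $4,528 = $4,509.
Claim 2 ($9,878): deductible already satisfied, so traveler's share is 25% × $9,878 = $2,469.50. Traveler owes $2,469.50 (running OOP $6,997.50). Insurer: $9,878 − $2,469.50 = $7,408.50.
Claim 3 ($10,445): deductible met; 25% of $10,445 = $2,611.25. Cost to traveler: $2,611.25. OOP to date $9,608.75. Plan pays $10,445 − $2,611.25 = $7,833.75.
Claim 4 ($268): deductible met; 25% of $268 = $67. Traveler owes $67 (running OOP $9,675.75). Insurer: $268 − $67 = $201.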